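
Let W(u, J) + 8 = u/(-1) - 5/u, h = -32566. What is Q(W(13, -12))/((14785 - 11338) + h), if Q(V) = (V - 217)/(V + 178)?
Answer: 3099/59286284 ≈ 5.2272e-5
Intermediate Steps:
W(u, J) = -8 - u - 5/u (W(u, J) = -8 + (u/(-1) - 5/u) = -8 + (u*(-1) - 5/u) = -8 + (-u - 5/u) = -8 - u - 5/u)
Q(V) = (-217 + V)/(178 + V)
Q(W(13, -12))/((14785 - 11338) + h) = ((-217 + (-8 - 1*13 - 5/13))/(178 + (-8 - 1*13 - 5/13)))/((14785 - 11338) - 32566) = ((-217 + (-8 - 13 - 5*1/13))/(178 + (-8 - 13 - 5*1/13)))/(3447 - 32566) = ((-217 + (-8 - 13 - 5/13))/(178 + (-8 - 13 - 5/13)))/(-29119) = ((-217 - 278/13)/(178 - 278/13))*(-1/29119) = (-3099/13/(2036/13))*(-1/29119) = ((13/2036)*(-3099/13))*(-1/29119) = -3099/2036*(-1/29119) = 3099/59286284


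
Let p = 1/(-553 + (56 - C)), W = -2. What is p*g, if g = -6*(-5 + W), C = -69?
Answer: -21/214 ≈ -0.098131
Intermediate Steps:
g = 42 (g = -6*(-5 - 2) = -6*(-7) = 42)
p = -1/428 (p = 1/(-553 + (56 - 1*(-69))) = 1/(-553 + (56 + 69)) = 1/(-553 + 125) = 1/(-428) = -1/428 ≈ -0.0023364)
p*g = -1/428*42 = -21/214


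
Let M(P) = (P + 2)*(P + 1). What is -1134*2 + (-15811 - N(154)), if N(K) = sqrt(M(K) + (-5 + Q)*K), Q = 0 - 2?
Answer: -18079 - sqrt(23102) ≈ -18231.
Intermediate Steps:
Q = -2
M(P) = (1 + P)*(2 + P) (M(P) = (2 + P)*(1 + P) = (1 + P)*(2 + P))
N(K) = sqrt(2 + K**2 - 4*K) (N(K) = sqrt((2 + K**2 + 3*K) + (-5 - 2)*K) = sqrt((2 + K**2 + 3*K) - 7*K) = sqrt(2 + K**2 - 4*K))
-1134*2 + (-15811 - N(154)) = -1134*2 + (-15811 - sqrt(2 + 154**2 - 4*154)) = -2268 + (-15811 - sqrt(2 + 23716 - 616)) = -2268 + (-15811 - sqrt(23102)) = -18079 - sqrt(23102)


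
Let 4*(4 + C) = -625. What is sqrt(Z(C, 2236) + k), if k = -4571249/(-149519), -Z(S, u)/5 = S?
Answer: sqrt(74384714328929)/299038 ≈ 28.841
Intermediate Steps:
C = -641/4 (C = -4 + (1/4)*(-625) = -4 - 625/4 = -641/4 ≈ -160.25)
Z(S, u) = -5*S
k = 4571249/149519 (k = -4571249*(-1/149519) = 4571249/149519 ≈ 30.573)
sqrt(Z(C, 2236) + k) = sqrt(-5*(-641/4) + 4571249/149519) = sqrt(3205/4 + 4571249/149519) = sqrt(497493391/598076) = sqrt(74384714328929)/299038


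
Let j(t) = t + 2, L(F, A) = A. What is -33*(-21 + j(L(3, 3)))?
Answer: 528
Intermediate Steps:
j(t) = 2 + t
-33*(-21 + j(L(3, 3))) = -33*(-21 + (2 + 3)) = -33*(-21 + 5) = -33*(-16) = 528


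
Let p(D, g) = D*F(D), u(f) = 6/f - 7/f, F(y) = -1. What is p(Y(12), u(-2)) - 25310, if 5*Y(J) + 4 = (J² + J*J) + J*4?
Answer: -126882/5 ≈ -25376.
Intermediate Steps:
u(f) = -1/f
Y(J) = -⅘ + 2*J²/5 + 4*J/5 (Y(J) = -⅘ + ((J² + J*J) + J*4)/5 = -⅘ + ((J² + J²) + 4*J)/5 = -⅘ + (2*J² + 4*J)/5 = -⅘ + (2*J²/5 + 4*J/5) = -⅘ + 2*J²/5 + 4*J/5)
p(D, g) = -D (p(D, g) = D*(-1) = -D)
p(Y(12), u(-2)) - 25310 = -(-⅘ + (⅖)*12² + (⅘)*12) - 25310 = -(-⅘ + (⅖)*144 + 48/5) - 25310 = -(-⅘ + 288/5 + 48/5) - 25310 = -1*332/5 - 25310 = -332/5 - 25310 = -126882/5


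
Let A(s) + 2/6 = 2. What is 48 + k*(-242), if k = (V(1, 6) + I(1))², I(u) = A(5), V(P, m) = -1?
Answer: -536/9 ≈ -59.556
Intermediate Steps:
A(s) = 5/3 (A(s) = -⅓ + 2 = 5/3)
I(u) = 5/3
k = 4/9 (k = (-1 + 5/3)² = (⅔)² = 4/9 ≈ 0.44444)
48 + k*(-242) = 48 + (4/9)*(-242) = 48 - 968/9 = -536/9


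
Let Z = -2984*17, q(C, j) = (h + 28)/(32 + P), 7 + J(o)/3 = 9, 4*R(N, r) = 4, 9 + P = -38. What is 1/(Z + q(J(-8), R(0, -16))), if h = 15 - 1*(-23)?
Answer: -5/253662 ≈ -1.9711e-5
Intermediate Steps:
P = -47 (P = -9 - 38 = -47)
h = 38 (h = 15 + 23 = 38)
R(N, r) = 1 (R(N, r) = (1/4)*4 = 1)
J(o) = 6 (J(o) = -21 + 3*9 = -21 + 27 = 6)
q(C, j) = -22/5 (q(C, j) = (38 + 28)/(32 - 47) = 66/(-15) = 66*(-1/15) = -22/5)
Z = -50728
1/(Z + q(J(-8), R(0, -16))) = 1/(-50728 - 22/5) = 1/(-253662/5) = -5/253662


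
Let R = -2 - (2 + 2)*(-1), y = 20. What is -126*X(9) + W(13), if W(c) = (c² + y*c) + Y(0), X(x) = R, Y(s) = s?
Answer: 177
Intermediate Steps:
R = 2 (R = -2 - 4*(-1) = -2 - 1*(-4) = -2 + 4 = 2)
X(x) = 2
W(c) = c² + 20*c (W(c) = (c² + 20*c) + 0 = c² + 20*c)
-126*X(9) + W(13) = -126*2 + 13*(20 + 13) = -252 + 13*33 = -252 + 429 = 177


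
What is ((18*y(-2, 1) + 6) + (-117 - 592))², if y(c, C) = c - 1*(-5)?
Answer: 421201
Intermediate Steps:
y(c, C) = 5 + c (y(c, C) = c + 5 = 5 + c)
((18*y(-2, 1) + 6) + (-117 - 592))² = ((18*(5 - 2) + 6) + (-117 - 592))² = ((18*3 + 6) - 709)² = ((54 + 6) - 709)² = (60 - 709)² = (-649)² = 421201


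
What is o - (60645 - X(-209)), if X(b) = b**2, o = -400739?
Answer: -417703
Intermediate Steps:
o - (60645 - X(-209)) = -400739 - (60645 - 1*(-209)**2) = -400739 - (60645 - 1*43681) = -400739 - (60645 - 43681) = -400739 - 1*16964 = -400739 - 16964 = -417703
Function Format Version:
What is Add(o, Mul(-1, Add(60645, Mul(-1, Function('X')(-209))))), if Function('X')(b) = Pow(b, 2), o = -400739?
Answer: -417703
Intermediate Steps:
Add(o, Mul(-1, Add(60645, Mul(-1, Function('X')(-209))))) = Add(-400739, Mul(-1, Add(60645, Mul(-1, Pow(-209, 2))))) = Add(-400739, Mul(-1, Add(60645, Mul(-1, 43681)))) = Add(-400739, Mul(-1, Add(60645, -43681))) = Add(-400739, Mul(-1, 16964)) = Add(-400739, -16964) = -417703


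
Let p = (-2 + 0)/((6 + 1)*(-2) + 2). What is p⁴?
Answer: 1/1296 ≈ 0.00077160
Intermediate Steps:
p = ⅙ (p = -2/(7*(-2) + 2) = -2/(-14 + 2) = -2/(-12) = -2*(-1/12) = ⅙ ≈ 0.16667)
p⁴ = (⅙)⁴ = 1/1296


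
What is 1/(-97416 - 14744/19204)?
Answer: -4801/467697902 ≈ -1.0265e-5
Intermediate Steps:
1/(-97416 - 14744/19204) = 1/(-97416 - 14744*1/19204) = 1/(-97416 - 3686/4801) = 1/(-467697902/4801) = -4801/467697902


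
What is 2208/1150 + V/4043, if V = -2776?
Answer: 124664/101075 ≈ 1.2334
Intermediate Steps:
2208/1150 + V/4043 = 2208/1150 - 2776/4043 = 2208*(1/1150) - 2776*1/4043 = 48/25 - 2776/4043 = 124664/101075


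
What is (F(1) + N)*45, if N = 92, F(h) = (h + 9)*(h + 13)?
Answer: 10440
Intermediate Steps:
F(h) = (9 + h)*(13 + h)
(F(1) + N)*45 = ((117 + 1² + 22*1) + 92)*45 = ((117 + 1 + 22) + 92)*45 = (140 + 92)*45 = 232*45 = 10440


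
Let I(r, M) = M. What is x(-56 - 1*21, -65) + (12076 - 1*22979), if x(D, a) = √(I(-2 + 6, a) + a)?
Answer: -10903 + I*√130 ≈ -10903.0 + 11.402*I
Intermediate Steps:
x(D, a) = √2*√a (x(D, a) = √(a + a) = √(2*a) = √2*√a)
x(-56 - 1*21, -65) + (12076 - 1*22979) = √2*√(-65) + (12076 - 1*22979) = √2*(I*√65) + (12076 - 22979) = I*√130 - 10903 = -10903 + I*√130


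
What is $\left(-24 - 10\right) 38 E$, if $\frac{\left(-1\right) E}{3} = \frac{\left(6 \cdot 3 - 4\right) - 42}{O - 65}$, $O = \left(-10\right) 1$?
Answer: $\frac{36176}{25} \approx 1447.0$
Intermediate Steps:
$O = -10$
$E = - \frac{28}{25}$ ($E = - 3 \frac{\left(6 \cdot 3 - 4\right) - 42}{-10 - 65} = - 3 \frac{\left(18 - 4\right) - 42}{-75} = - 3 \left(14 - 42\right) \left(- \frac{1}{75}\right) = - 3 \left(\left(-28\right) \left(- \frac{1}{75}\right)\right) = \left(-3\right) \frac{28}{75} = - \frac{28}{25} \approx -1.12$)
$\left(-24 - 10\right) 38 E = \left(-24 - 10\right) 38 \left(- \frac{28}{25}\right) = \left(-34\right) 38 \left(- \frac{28}{25}\right) = \left(-1292\right) \left(- \frac{28}{25}\right) = \frac{36176}{25}$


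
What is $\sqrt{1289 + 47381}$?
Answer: $\sqrt{48670} \approx 220.61$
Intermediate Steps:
$\sqrt{1289 + 47381} = \sqrt{48670}$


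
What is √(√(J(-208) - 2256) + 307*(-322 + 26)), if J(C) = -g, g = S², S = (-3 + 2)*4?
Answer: 2*√(-22718 + I*√142) ≈ 0.07906 + 301.45*I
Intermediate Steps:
S = -4 (S = -1*4 = -4)
g = 16 (g = (-4)² = 16)
J(C) = -16 (J(C) = -1*16 = -16)
√(√(J(-208) - 2256) + 307*(-322 + 26)) = √(√(-16 - 2256) + 307*(-322 + 26)) = √(√(-2272) + 307*(-296)) = √(4*I*√142 - 90872) = √(-90872 + 4*I*√142)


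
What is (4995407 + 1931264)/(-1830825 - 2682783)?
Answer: -6926671/4513608 ≈ -1.5346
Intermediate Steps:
(4995407 + 1931264)/(-1830825 - 2682783) = 6926671/(-4513608) = 6926671*(-1/4513608) = -6926671/4513608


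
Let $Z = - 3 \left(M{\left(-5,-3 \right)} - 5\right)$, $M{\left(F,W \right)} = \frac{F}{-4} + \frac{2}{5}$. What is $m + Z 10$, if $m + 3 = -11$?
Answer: $\frac{173}{2} \approx 86.5$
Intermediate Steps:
$M{\left(F,W \right)} = \frac{2}{5} - \frac{F}{4}$ ($M{\left(F,W \right)} = F \left(- \frac{1}{4}\right) + 2 \cdot \frac{1}{5} = - \frac{F}{4} + \frac{2}{5} = \frac{2}{5} - \frac{F}{4}$)
$Z = \frac{201}{20}$ ($Z = - 3 \left(\left(\frac{2}{5} - - \frac{5}{4}\right) - 5\right) = - 3 \left(\left(\frac{2}{5} + \frac{5}{4}\right) - 5\right) = - 3 \left(\frac{33}{20} - 5\right) = \left(-3\right) \left(- \frac{67}{20}\right) = \frac{201}{20} \approx 10.05$)
$m = -14$ ($m = -3 - 11 = -14$)
$m + Z 10 = -14 + \frac{201}{20} \cdot 10 = -14 + \frac{201}{2} = \frac{173}{2}$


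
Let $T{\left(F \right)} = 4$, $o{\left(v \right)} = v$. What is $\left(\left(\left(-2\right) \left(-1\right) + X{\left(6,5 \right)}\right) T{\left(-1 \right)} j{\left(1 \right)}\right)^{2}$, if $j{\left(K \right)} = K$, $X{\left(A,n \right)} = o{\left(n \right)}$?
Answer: $784$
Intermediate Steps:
$X{\left(A,n \right)} = n$
$\left(\left(\left(-2\right) \left(-1\right) + X{\left(6,5 \right)}\right) T{\left(-1 \right)} j{\left(1 \right)}\right)^{2} = \left(\left(\left(-2\right) \left(-1\right) + 5\right) 4 \cdot 1\right)^{2} = \left(\left(2 + 5\right) 4 \cdot 1\right)^{2} = \left(7 \cdot 4 \cdot 1\right)^{2} = \left(28 \cdot 1\right)^{2} = 28^{2} = 784$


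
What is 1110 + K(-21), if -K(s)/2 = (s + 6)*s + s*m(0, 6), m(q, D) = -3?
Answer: 354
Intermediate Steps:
K(s) = 6*s - 2*s*(6 + s) (K(s) = -2*((s + 6)*s + s*(-3)) = -2*((6 + s)*s - 3*s) = -2*(s*(6 + s) - 3*s) = -2*(-3*s + s*(6 + s)) = 6*s - 2*s*(6 + s))
1110 + K(-21) = 1110 - 2*(-21)*(3 - 21) = 1110 - 2*(-21)*(-18) = 1110 - 756 = 354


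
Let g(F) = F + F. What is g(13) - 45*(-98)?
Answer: 4436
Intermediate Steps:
g(F) = 2*F
g(13) - 45*(-98) = 2*13 - 45*(-98) = 26 + 4410 = 4436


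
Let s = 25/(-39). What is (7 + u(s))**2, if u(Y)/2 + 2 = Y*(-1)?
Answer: 27889/1521 ≈ 18.336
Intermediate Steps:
s = -25/39 (s = 25*(-1/39) = -25/39 ≈ -0.64103)
u(Y) = -4 - 2*Y (u(Y) = -4 + 2*(Y*(-1)) = -4 + 2*(-Y) = -4 - 2*Y)
(7 + u(s))**2 = (7 + (-4 - 2*(-25/39)))**2 = (7 + (-4 + 50/39))**2 = (7 - 106/39)**2 = (167/39)**2 = 27889/1521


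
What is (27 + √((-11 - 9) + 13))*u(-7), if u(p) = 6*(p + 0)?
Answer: -1134 - 42*I*√7 ≈ -1134.0 - 111.12*I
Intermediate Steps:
u(p) = 6*p
(27 + √((-11 - 9) + 13))*u(-7) = (27 + √((-11 - 9) + 13))*(6*(-7)) = (27 + √(-20 + 13))*(-42) = (27 + √(-7))*(-42) = (27 + I*√7)*(-42) = -1134 - 42*I*√7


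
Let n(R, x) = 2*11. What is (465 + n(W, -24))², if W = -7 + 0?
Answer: 237169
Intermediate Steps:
W = -7
n(R, x) = 22
(465 + n(W, -24))² = (465 + 22)² = 487² = 237169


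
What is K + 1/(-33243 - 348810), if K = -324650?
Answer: -124033506451/382053 ≈ -3.2465e+5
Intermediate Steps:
K + 1/(-33243 - 348810) = -324650 + 1/(-33243 - 348810) = -324650 + 1/(-382053) = -324650 - 1/382053 = -124033506451/382053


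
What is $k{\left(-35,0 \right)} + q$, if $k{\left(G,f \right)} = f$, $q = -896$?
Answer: $-896$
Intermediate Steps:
$k{\left(-35,0 \right)} + q = 0 - 896 = -896$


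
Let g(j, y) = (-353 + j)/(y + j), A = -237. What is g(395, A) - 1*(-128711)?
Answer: 10168190/79 ≈ 1.2871e+5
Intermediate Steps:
g(j, y) = (-353 + j)/(j + y)
g(395, A) - 1*(-128711) = (-353 + 395)/(395 - 237) - 1*(-128711) = 42/158 + 128711 = (1/158)*42 + 128711 = 21/79 + 128711 = 10168190/79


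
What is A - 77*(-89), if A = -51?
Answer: 6802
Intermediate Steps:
A - 77*(-89) = -51 - 77*(-89) = -51 + 6853 = 6802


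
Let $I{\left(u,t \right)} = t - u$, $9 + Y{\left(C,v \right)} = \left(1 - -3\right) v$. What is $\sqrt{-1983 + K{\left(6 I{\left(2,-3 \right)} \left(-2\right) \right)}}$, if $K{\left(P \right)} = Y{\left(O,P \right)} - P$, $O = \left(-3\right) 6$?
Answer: $2 i \sqrt{453} \approx 42.568 i$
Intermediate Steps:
$O = -18$
$Y{\left(C,v \right)} = -9 + 4 v$ ($Y{\left(C,v \right)} = -9 + \left(1 - -3\right) v = -9 + \left(1 + 3\right) v = -9 + 4 v$)
$K{\left(P \right)} = -9 + 3 P$ ($K{\left(P \right)} = \left(-9 + 4 P\right) - P = -9 + 3 P$)
$\sqrt{-1983 + K{\left(6 I{\left(2,-3 \right)} \left(-2\right) \right)}} = \sqrt{-1983 - \left(9 - 3 \cdot 6 \left(-3 - 2\right) \left(-2\right)\right)} = \sqrt{-1983 - \left(9 - 3 \cdot 6 \left(-5\right) \left(-2\right)\right)} = \sqrt{-1983 - \left(9 - 3 \left(\left(-30\right) \left(-2\right)\right)\right)} = \sqrt{-1983 + \left(-9 + 3 \cdot 60\right)} = \sqrt{-1983 + \left(-9 + 180\right)} = \sqrt{-1983 + 171} = \sqrt{-1812} = 2 i \sqrt{453}$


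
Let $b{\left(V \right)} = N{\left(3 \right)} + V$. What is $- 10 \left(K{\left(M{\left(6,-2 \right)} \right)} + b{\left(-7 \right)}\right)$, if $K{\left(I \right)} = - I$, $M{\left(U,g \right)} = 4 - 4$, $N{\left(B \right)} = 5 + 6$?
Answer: $-40$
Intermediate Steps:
$N{\left(B \right)} = 11$
$M{\left(U,g \right)} = 0$ ($M{\left(U,g \right)} = 4 - 4 = 0$)
$b{\left(V \right)} = 11 + V$
$- 10 \left(K{\left(M{\left(6,-2 \right)} \right)} + b{\left(-7 \right)}\right) = - 10 \left(\left(-1\right) 0 + \left(11 - 7\right)\right) = - 10 \left(0 + 4\right) = \left(-10\right) 4 = -40$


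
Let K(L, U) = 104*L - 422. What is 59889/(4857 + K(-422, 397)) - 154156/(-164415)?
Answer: -1254911089/2162221665 ≈ -0.58038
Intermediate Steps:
K(L, U) = -422 + 104*L
59889/(4857 + K(-422, 397)) - 154156/(-164415) = 59889/(4857 + (-422 + 104*(-422))) - 154156/(-164415) = 59889/(4857 + (-422 - 43888)) - 154156*(-1/164415) = 59889/(4857 - 44310) + 154156/164415 = 59889/(-39453) + 154156/164415 = 59889*(-1/39453) + 154156/164415 = -19963/13151 + 154156/164415 = -1254911089/2162221665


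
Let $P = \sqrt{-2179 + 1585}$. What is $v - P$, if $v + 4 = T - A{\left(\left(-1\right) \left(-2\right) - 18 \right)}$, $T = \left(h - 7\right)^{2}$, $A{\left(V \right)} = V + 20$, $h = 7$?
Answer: $-8 - 3 i \sqrt{66} \approx -8.0 - 24.372 i$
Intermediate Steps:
$P = 3 i \sqrt{66}$ ($P = \sqrt{-594} = 3 i \sqrt{66} \approx 24.372 i$)
$A{\left(V \right)} = 20 + V$
$T = 0$ ($T = \left(7 - 7\right)^{2} = 0^{2} = 0$)
$v = -8$ ($v = -4 + \left(0 - \left(20 - 16\right)\right) = -4 + \left(0 - 4\right) = -4 - 4 = -8$)
$v - P = -8 - 3 i \sqrt{66}$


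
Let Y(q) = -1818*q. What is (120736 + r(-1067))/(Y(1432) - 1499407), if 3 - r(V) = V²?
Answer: 1017750/4102783 ≈ 0.24806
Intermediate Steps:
r(V) = 3 - V²
(120736 + r(-1067))/(Y(1432) - 1499407) = (120736 + (3 - 1*(-1067)²))/(-1818*1432 - 1499407) = (120736 + (3 - 1*1138489))/(-2603376 - 1499407) = (120736 + (3 - 1138489))/(-4102783) = (120736 - 1138486)*(-1/4102783) = -1017750*(-1/4102783) = 1017750/4102783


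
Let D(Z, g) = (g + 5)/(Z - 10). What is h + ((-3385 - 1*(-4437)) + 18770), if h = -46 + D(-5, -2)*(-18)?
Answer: 98898/5 ≈ 19780.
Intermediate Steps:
D(Z, g) = (5 + g)/(-10 + Z)
h = -212/5 (h = -46 + ((5 - 2)/(-10 - 5))*(-18) = -46 + (3/(-15))*(-18) = -46 - 1/15*3*(-18) = -46 - 1/5*(-18) = -46 + 18/5 = -212/5 ≈ -42.400)
h + ((-3385 - 1*(-4437)) + 18770) = -212/5 + ((-3385 - 1*(-4437)) + 18770) = -212/5 + ((-3385 + 4437) + 18770) = -212/5 + (1052 + 18770) = -212/5 + 19822 = 98898/5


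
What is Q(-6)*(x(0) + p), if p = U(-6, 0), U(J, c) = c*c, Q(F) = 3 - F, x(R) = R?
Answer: 0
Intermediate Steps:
U(J, c) = c**2
p = 0 (p = 0**2 = 0)
Q(-6)*(x(0) + p) = (3 - 1*(-6))*(0 + 0) = (3 + 6)*0 = 9*0 = 0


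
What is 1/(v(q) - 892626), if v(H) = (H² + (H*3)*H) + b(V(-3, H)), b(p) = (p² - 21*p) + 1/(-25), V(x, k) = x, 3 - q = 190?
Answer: -25/18816951 ≈ -1.3286e-6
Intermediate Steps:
q = -187 (q = 3 - 1*190 = 3 - 190 = -187)
b(p) = -1/25 + p² - 21*p (b(p) = (p² - 21*p) - 1/25 = -1/25 + p² - 21*p)
v(H) = 1799/25 + 4*H² (v(H) = (H² + (H*3)*H) + (-1/25 + (-3)² - 21*(-3)) = (H² + (3*H)*H) + (-1/25 + 9 + 63) = (H² + 3*H²) + 1799/25 = 4*H² + 1799/25 = 1799/25 + 4*H²)
1/(v(q) - 892626) = 1/((1799/25 + 4*(-187)²) - 892626) = 1/((1799/25 + 4*34969) - 892626) = 1/((1799/25 + 139876) - 892626) = 1/(3498699/25 - 892626) = 1/(-18816951/25) = -25/18816951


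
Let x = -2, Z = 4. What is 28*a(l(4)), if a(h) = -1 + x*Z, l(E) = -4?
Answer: -252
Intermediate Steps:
a(h) = -9 (a(h) = -1 - 2*4 = -1 - 8 = -9)
28*a(l(4)) = 28*(-9) = -252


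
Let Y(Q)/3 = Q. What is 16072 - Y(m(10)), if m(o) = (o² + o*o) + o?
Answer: 15442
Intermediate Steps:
m(o) = o + 2*o² (m(o) = (o² + o²) + o = 2*o² + o = o + 2*o²)
Y(Q) = 3*Q
16072 - Y(m(10)) = 16072 - 3*10*(1 + 2*10) = 16072 - 3*10*(1 + 20) = 16072 - 3*10*21 = 16072 - 3*210 = 16072 - 1*630 = 16072 - 630 = 15442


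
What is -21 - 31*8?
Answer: -269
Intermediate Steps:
-21 - 31*8 = -21 - 248 = -269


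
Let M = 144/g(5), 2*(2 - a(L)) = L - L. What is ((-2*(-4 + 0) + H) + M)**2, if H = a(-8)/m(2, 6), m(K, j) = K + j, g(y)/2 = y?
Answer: 205209/400 ≈ 513.02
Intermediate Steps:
a(L) = 2 (a(L) = 2 - (L - L)/2 = 2 - 1/2*0 = 2 + 0 = 2)
g(y) = 2*y
H = 1/4 (H = 2/(2 + 6) = 2/8 = 2*(1/8) = 1/4 ≈ 0.25000)
M = 72/5 (M = 144/((2*5)) = 144/10 = 144*(1/10) = 72/5 ≈ 14.400)
((-2*(-4 + 0) + H) + M)**2 = ((-2*(-4 + 0) + 1/4) + 72/5)**2 = ((-2*(-4) + 1/4) + 72/5)**2 = ((8 + 1/4) + 72/5)**2 = (33/4 + 72/5)**2 = (453/20)**2 = 205209/400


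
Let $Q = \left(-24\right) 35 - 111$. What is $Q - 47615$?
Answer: $-48566$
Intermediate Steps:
$Q = -951$ ($Q = -840 - 111 = -951$)
$Q - 47615 = -951 - 47615 = -48566$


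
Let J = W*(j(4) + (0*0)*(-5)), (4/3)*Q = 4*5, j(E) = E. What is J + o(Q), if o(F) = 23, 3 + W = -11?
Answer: -33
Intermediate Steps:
W = -14 (W = -3 - 11 = -14)
Q = 15 (Q = 3*(4*5)/4 = (¾)*20 = 15)
J = -56 (J = -14*(4 + (0*0)*(-5)) = -14*(4 + 0*(-5)) = -14*(4 + 0) = -14*4 = -56)
J + o(Q) = -56 + 23 = -33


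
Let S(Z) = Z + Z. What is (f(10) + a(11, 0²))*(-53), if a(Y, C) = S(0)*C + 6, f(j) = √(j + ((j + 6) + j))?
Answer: -636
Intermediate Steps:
f(j) = √(6 + 3*j) (f(j) = √(j + ((6 + j) + j)) = √(j + (6 + 2*j)) = √(6 + 3*j))
S(Z) = 2*Z
a(Y, C) = 6 (a(Y, C) = (2*0)*C + 6 = 0*C + 6 = 0 + 6 = 6)
(f(10) + a(11, 0²))*(-53) = (√(6 + 3*10) + 6)*(-53) = (√(6 + 30) + 6)*(-53) = (√36 + 6)*(-53) = (6 + 6)*(-53) = 12*(-53) = -636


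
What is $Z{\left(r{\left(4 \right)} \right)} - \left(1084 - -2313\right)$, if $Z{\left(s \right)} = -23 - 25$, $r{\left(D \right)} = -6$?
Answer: $-3445$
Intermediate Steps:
$Z{\left(s \right)} = -48$ ($Z{\left(s \right)} = -23 - 25 = -48$)
$Z{\left(r{\left(4 \right)} \right)} - \left(1084 - -2313\right) = -48 - \left(1084 - -2313\right) = -48 - \left(1084 + 2313\right) = -48 - 3397 = -3445$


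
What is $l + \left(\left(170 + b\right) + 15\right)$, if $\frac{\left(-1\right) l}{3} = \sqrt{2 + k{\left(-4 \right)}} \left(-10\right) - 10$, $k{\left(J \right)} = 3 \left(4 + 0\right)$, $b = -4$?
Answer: $211 + 30 \sqrt{14} \approx 323.25$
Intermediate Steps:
$k{\left(J \right)} = 12$ ($k{\left(J \right)} = 3 \cdot 4 = 12$)
$l = 30 + 30 \sqrt{14}$ ($l = - 3 \left(\sqrt{2 + 12} \left(-10\right) - 10\right) = - 3 \left(\sqrt{14} \left(-10\right) - 10\right) = - 3 \left(- 10 \sqrt{14} - 10\right) = - 3 \left(-10 - 10 \sqrt{14}\right) = 30 + 30 \sqrt{14} \approx 142.25$)
$l + \left(\left(170 + b\right) + 15\right) = \left(30 + 30 \sqrt{14}\right) + \left(\left(170 - 4\right) + 15\right) = \left(30 + 30 \sqrt{14}\right) + \left(166 + 15\right) = \left(30 + 30 \sqrt{14}\right) + 181 = 211 + 30 \sqrt{14}$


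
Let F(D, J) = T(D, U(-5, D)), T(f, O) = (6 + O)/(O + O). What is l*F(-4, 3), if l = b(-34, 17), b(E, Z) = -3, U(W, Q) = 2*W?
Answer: -⅗ ≈ -0.60000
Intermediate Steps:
T(f, O) = (6 + O)/(2*O) (T(f, O) = (6 + O)/((2*O)) = (6 + O)*(1/(2*O)) = (6 + O)/(2*O))
F(D, J) = ⅕ (F(D, J) = (6 + 2*(-5))/(2*((2*(-5)))) = (½)*(6 - 10)/(-10) = (½)*(-⅒)*(-4) = ⅕)
l = -3
l*F(-4, 3) = -3*⅕ = -⅗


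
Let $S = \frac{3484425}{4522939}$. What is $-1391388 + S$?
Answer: $- \frac{6293159564907}{4522939} \approx -1.3914 \cdot 10^{6}$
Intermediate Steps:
$S = \frac{3484425}{4522939}$ ($S = 3484425 \cdot \frac{1}{4522939} = \frac{3484425}{4522939} \approx 0.77039$)
$-1391388 + S = -1391388 + \frac{3484425}{4522939} = - \frac{6293159564907}{4522939}$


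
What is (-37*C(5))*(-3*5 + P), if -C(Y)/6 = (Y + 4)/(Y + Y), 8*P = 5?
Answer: -22977/8 ≈ -2872.1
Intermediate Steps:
P = 5/8 (P = (⅛)*5 = 5/8 ≈ 0.62500)
C(Y) = -3*(4 + Y)/Y (C(Y) = -6*(Y + 4)/(Y + Y) = -6*(4 + Y)/(2*Y) = -6*(4 + Y)*1/(2*Y) = -3*(4 + Y)/Y)
(-37*C(5))*(-3*5 + P) = (-37*(-3 - 12/5))*(-3*5 + 5/8) = (-37*(-3 - 12*⅕))*(-15 + 5/8) = -37*(-3 - 12/5)*(-115/8) = -37*(-27/5)*(-115/8) = (999/5)*(-115/8) = -22977/8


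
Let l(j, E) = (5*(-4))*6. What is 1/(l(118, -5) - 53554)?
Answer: -1/53674 ≈ -1.8631e-5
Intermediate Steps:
l(j, E) = -120 (l(j, E) = -20*6 = -120)
1/(l(118, -5) - 53554) = 1/(-120 - 53554) = 1/(-53674) = -1/53674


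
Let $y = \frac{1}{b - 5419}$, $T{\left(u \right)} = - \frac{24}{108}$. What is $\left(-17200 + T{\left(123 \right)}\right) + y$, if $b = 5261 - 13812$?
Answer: $- \frac{2162583949}{125730} \approx -17200.0$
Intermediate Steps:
$b = -8551$ ($b = 5261 - 13812 = -8551$)
$T{\left(u \right)} = - \frac{2}{9}$ ($T{\left(u \right)} = \left(-24\right) \frac{1}{108} = - \frac{2}{9}$)
$y = - \frac{1}{13970}$ ($y = \frac{1}{-8551 - 5419} = \frac{1}{-13970} = - \frac{1}{13970} \approx -7.1582 \cdot 10^{-5}$)
$\left(-17200 + T{\left(123 \right)}\right) + y = \left(-17200 - \frac{2}{9}\right) - \frac{1}{13970} = - \frac{154802}{9} - \frac{1}{13970} = - \frac{2162583949}{125730}$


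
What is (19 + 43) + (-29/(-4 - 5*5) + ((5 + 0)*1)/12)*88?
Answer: 560/3 ≈ 186.67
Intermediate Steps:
(19 + 43) + (-29/(-4 - 5*5) + ((5 + 0)*1)/12)*88 = 62 + (-29/(-4 - 25) + (5*1)*(1/12))*88 = 62 + (-29/(-29) + 5*(1/12))*88 = 62 + (-29*(-1/29) + 5/12)*88 = 62 + (1 + 5/12)*88 = 62 + (17/12)*88 = 62 + 374/3 = 560/3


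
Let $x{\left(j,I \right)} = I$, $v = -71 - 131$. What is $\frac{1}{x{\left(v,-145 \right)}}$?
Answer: $- \frac{1}{145} \approx -0.0068966$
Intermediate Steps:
$v = -202$
$\frac{1}{x{\left(v,-145 \right)}} = \frac{1}{-145} = - \frac{1}{145}$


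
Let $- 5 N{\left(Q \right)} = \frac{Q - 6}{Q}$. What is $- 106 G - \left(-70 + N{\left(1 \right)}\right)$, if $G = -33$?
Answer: $3567$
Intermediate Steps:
$N{\left(Q \right)} = - \frac{-6 + Q}{5 Q}$ ($N{\left(Q \right)} = - \frac{\left(Q - 6\right) \frac{1}{Q}}{5} = - \frac{\left(-6 + Q\right) \frac{1}{Q}}{5} = - \frac{\frac{1}{Q} \left(-6 + Q\right)}{5} = - \frac{-6 + Q}{5 Q}$)
$- 106 G - \left(-70 + N{\left(1 \right)}\right) = \left(-106\right) \left(-33\right) + \left(70 - \frac{6 - 1}{5 \cdot 1}\right) = 3498 + \left(70 - \frac{1}{5} \cdot 1 \left(6 - 1\right)\right) = 3498 + \left(70 - \frac{1}{5} \cdot 1 \cdot 5\right) = 3498 + \left(70 - 1\right) = 3498 + 69 = 3567$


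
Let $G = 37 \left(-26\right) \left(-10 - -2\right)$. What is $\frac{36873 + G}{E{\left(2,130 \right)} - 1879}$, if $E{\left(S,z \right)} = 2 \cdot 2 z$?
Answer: $- \frac{44569}{1359} \approx -32.795$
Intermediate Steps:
$E{\left(S,z \right)} = 4 z$
$G = 7696$ ($G = - 962 \left(-10 + 2\right) = \left(-962\right) \left(-8\right) = 7696$)
$\frac{36873 + G}{E{\left(2,130 \right)} - 1879} = \frac{36873 + 7696}{4 \cdot 130 - 1879} = \frac{44569}{520 - 1879} = \frac{44569}{-1359} = 44569 \left(- \frac{1}{1359}\right) = - \frac{44569}{1359}$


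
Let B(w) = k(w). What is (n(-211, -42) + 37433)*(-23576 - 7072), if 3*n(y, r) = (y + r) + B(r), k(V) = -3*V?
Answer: -1145949152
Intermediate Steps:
B(w) = -3*w
n(y, r) = -2*r/3 + y/3 (n(y, r) = ((y + r) - 3*r)/3 = ((r + y) - 3*r)/3 = (y - 2*r)/3 = -2*r/3 + y/3)
(n(-211, -42) + 37433)*(-23576 - 7072) = ((-⅔*(-42) + (⅓)*(-211)) + 37433)*(-23576 - 7072) = ((28 - 211/3) + 37433)*(-30648) = (-127/3 + 37433)*(-30648) = (112172/3)*(-30648) = -1145949152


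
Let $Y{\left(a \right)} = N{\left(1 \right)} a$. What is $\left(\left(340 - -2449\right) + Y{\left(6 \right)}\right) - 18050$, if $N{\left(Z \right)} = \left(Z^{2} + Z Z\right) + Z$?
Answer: $-15243$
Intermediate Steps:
$N{\left(Z \right)} = Z + 2 Z^{2}$ ($N{\left(Z \right)} = \left(Z^{2} + Z^{2}\right) + Z = 2 Z^{2} + Z = Z + 2 Z^{2}$)
$Y{\left(a \right)} = 3 a$ ($Y{\left(a \right)} = 1 \left(1 + 2 \cdot 1\right) a = 1 \left(1 + 2\right) a = 1 \cdot 3 a = 3 a$)
$\left(\left(340 - -2449\right) + Y{\left(6 \right)}\right) - 18050 = \left(\left(340 - -2449\right) + 3 \cdot 6\right) - 18050 = \left(\left(340 + 2449\right) + 18\right) - 18050 = \left(2789 + 18\right) - 18050 = 2807 - 18050 = -15243$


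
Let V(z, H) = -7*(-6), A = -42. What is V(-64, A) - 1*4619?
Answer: -4577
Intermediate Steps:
V(z, H) = 42
V(-64, A) - 1*4619 = 42 - 1*4619 = 42 - 4619 = -4577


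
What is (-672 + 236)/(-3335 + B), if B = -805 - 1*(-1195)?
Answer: 436/2945 ≈ 0.14805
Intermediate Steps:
B = 390 (B = -805 + 1195 = 390)
(-672 + 236)/(-3335 + B) = (-672 + 236)/(-3335 + 390) = -436/(-2945) = -436*(-1/2945) = 436/2945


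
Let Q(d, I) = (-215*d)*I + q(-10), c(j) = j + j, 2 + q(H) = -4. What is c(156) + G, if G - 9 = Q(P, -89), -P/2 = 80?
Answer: -3061285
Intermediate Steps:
q(H) = -6 (q(H) = -2 - 4 = -6)
P = -160 (P = -2*80 = -160)
c(j) = 2*j
Q(d, I) = -6 - 215*I*d (Q(d, I) = (-215*d)*I - 6 = -215*I*d - 6 = -6 - 215*I*d)
G = -3061597 (G = 9 + (-6 - 215*(-89)*(-160)) = 9 + (-6 - 3061600) = 9 - 3061606 = -3061597)
c(156) + G = 2*156 - 3061597 = 312 - 3061597 = -3061285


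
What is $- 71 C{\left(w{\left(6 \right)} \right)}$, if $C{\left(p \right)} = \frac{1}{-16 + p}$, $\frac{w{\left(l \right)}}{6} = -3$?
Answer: $\frac{71}{34} \approx 2.0882$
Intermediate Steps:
$w{\left(l \right)} = -18$ ($w{\left(l \right)} = 6 \left(-3\right) = -18$)
$- 71 C{\left(w{\left(6 \right)} \right)} = - \frac{71}{-16 - 18} = - \frac{71}{-34} = \left(-71\right) \left(- \frac{1}{34}\right) = \frac{71}{34}$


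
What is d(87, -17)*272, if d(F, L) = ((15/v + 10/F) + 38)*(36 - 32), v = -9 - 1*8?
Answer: 3524288/87 ≈ 40509.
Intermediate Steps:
v = -17 (v = -9 - 8 = -17)
d(F, L) = 2524/17 + 40/F (d(F, L) = ((15/(-17) + 10/F) + 38)*(36 - 32) = ((15*(-1/17) + 10/F) + 38)*4 = ((-15/17 + 10/F) + 38)*4 = (631/17 + 10/F)*4 = 2524/17 + 40/F)
d(87, -17)*272 = (2524/17 + 40/87)*272 = (220268/1479)*272 = 3524288/87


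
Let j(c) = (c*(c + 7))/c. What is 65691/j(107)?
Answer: 21897/38 ≈ 576.24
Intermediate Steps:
j(c) = 7 + c (j(c) = (c*(7 + c))/c = 7 + c)
65691/j(107) = 65691/(7 + 107) = 65691/114 = 65691*(1/114) = 21897/38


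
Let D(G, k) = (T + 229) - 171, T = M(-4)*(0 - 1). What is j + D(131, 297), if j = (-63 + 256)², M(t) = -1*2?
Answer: 37309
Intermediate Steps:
M(t) = -2
j = 37249 (j = 193² = 37249)
T = 2 (T = -2*(0 - 1) = -2*(-1) = 2)
D(G, k) = 60 (D(G, k) = (2 + 229) - 171 = 231 - 171 = 60)
j + D(131, 297) = 37249 + 60 = 37309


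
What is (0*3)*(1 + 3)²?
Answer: 0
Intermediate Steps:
(0*3)*(1 + 3)² = 0*4² = 0*16 = 0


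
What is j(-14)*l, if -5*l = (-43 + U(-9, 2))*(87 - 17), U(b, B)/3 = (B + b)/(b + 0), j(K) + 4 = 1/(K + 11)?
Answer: -22204/9 ≈ -2467.1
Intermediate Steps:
j(K) = -4 + 1/(11 + K) (j(K) = -4 + 1/(K + 11) = -4 + 1/(11 + K))
U(b, B) = 3*(B + b)/b (U(b, B) = 3*((B + b)/(b + 0)) = 3*((B + b)/b) = 3*(B + b)/b)
l = 1708/3 (l = -(-43 + (3 + 3*2/(-9)))*(87 - 17)/5 = -(-43 + (3 + 3*2*(-⅑)))*70/5 = -(-43 + (3 - ⅔))*70/5 = -(-43 + 7/3)*70/5 = -(-122)*70/15 = -⅕*(-8540/3) = 1708/3 ≈ 569.33)
j(-14)*l = ((-43 - 4*(-14))/(11 - 14))*(1708/3) = ((-43 + 56)/(-3))*(1708/3) = -⅓*13*(1708/3) = -13/3*1708/3 = -22204/9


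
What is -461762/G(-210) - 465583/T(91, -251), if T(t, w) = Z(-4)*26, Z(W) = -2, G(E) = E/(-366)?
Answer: -206916237/260 ≈ -7.9583e+5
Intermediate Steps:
G(E) = -E/366 (G(E) = E*(-1/366) = -E/366)
T(t, w) = -52 (T(t, w) = -2*26 = -52)
-461762/G(-210) - 465583/T(91, -251) = -461762/((-1/366*(-210))) - 465583/(-52) = -461762/35/61 - 465583*(-1/52) = -461762*61/35 + 465583/52 = -4023926/5 + 465583/52 = -206916237/260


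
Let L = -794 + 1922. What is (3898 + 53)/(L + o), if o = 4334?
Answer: 3951/5462 ≈ 0.72336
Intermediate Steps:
L = 1128
(3898 + 53)/(L + o) = (3898 + 53)/(1128 + 4334) = 3951/5462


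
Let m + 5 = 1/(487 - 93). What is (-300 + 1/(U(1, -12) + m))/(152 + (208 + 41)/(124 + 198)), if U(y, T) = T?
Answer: -647057068/329445521 ≈ -1.9641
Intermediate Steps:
m = -1969/394 (m = -5 + 1/(487 - 93) = -5 + 1/394 = -1969/394 ≈ -4.9975)
(-300 + 1/(U(1, -12) + m))/(152 + (208 + 41)/(124 + 198)) = (-300 + 1/(-12 - 1969/394))/(152 + (208 + 41)/(124 + 198)) = (-300 + 1/(-6697/394))/(152 + 249/322) = (-300 - 394/6697)/(152 + 249*(1/322)) = -2009494/(6697*(152 + 249/322)) = -2009494/(6697*49193/322) = -2009494/6697*322/49193 = -647057068/329445521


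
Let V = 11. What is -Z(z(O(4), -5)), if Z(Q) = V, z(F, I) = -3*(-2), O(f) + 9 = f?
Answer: -11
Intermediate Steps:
O(f) = -9 + f
z(F, I) = 6
Z(Q) = 11
-Z(z(O(4), -5)) = -1*11 = -11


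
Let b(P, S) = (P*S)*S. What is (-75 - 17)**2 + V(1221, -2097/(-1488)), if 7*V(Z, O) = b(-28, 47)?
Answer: -372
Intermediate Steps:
b(P, S) = P*S**2
V(Z, O) = -8836 (V(Z, O) = (-28*47**2)/7 = (-28*2209)/7 = (1/7)*(-61852) = -8836)
(-75 - 17)**2 + V(1221, -2097/(-1488)) = (-75 - 17)**2 - 8836 = (-92)**2 - 8836 = 8464 - 8836 = -372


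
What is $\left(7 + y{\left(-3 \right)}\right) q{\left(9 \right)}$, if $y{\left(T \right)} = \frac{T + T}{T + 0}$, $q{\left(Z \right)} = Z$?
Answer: $81$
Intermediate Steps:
$y{\left(T \right)} = 2$ ($y{\left(T \right)} = \frac{2 T}{T} = 2$)
$\left(7 + y{\left(-3 \right)}\right) q{\left(9 \right)} = \left(7 + 2\right) 9 = 9 \cdot 9 = 81$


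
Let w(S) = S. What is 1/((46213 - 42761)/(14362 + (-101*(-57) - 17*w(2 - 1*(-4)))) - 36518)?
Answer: -20017/730977354 ≈ -2.7384e-5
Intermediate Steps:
1/((46213 - 42761)/(14362 + (-101*(-57) - 17*w(2 - 1*(-4)))) - 36518) = 1/((46213 - 42761)/(14362 + (-101*(-57) - 17*(2 - 1*(-4)))) - 36518) = 1/(3452/(14362 + (5757 - 17*(2 + 4))) - 36518) = 1/(3452/(14362 + (5757 - 17*6)) - 36518) = 1/(3452/(14362 + (5757 - 102)) - 36518) = 1/(3452/(14362 + 5655) - 36518) = 1/(3452/20017 - 36518) = 1/(-730977354/20017) = -20017/730977354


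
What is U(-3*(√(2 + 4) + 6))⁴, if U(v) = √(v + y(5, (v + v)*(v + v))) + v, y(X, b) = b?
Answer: (18 + 3*√6 - √3*√(-6 - √6 + 12*(6 + √6)²))⁴ ≈ 3.9678e+5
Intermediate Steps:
U(v) = v + √(v + 4*v²) (U(v) = √(v + (v + v)*(v + v)) + v = √(v + (2*v)*(2*v)) + v = √(v + 4*v²) + v = v + √(v + 4*v²))
U(-3*(√(2 + 4) + 6))⁴ = (-3*(√(2 + 4) + 6) + √((-3*(√(2 + 4) + 6))*(1 + 4*(-3*(√(2 + 4) + 6)))))⁴ = (-3*(√6 + 6) + √((-3*(√6 + 6))*(1 + 4*(-3*(√6 + 6)))))⁴ = (-3*(6 + √6) + √((-3*(6 + √6))*(1 + 4*(-3*(6 + √6)))))⁴ = ((-18 - 3*√6) + √((-18 - 3*√6)*(1 + 4*(-18 - 3*√6))))⁴ = ((-18 - 3*√6) + √((-18 - 3*√6)*(1 + (-72 - 12*√6))))⁴ = ((-18 - 3*√6) + √((-18 - 3*√6)*(-71 - 12*√6)))⁴ = ((-18 - 3*√6) + √((-71 - 12*√6)*(-18 - 3*√6)))⁴ = ((-18 - 3*√6) + √(18 + 3*√6)*√(71 + 12*√6))⁴ = (-18 - 3*√6 + √(18 + 3*√6)*√(71 + 12*√6))⁴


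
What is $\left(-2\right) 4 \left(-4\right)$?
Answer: $32$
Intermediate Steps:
$\left(-2\right) 4 \left(-4\right) = \left(-8\right) \left(-4\right) = 32$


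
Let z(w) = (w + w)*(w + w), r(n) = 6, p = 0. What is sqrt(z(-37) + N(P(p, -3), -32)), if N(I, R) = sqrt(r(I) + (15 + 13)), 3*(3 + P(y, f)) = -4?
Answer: sqrt(5476 + sqrt(34)) ≈ 74.039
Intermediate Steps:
P(y, f) = -13/3 (P(y, f) = -3 + (1/3)*(-4) = -3 - 4/3 = -13/3)
N(I, R) = sqrt(34) (N(I, R) = sqrt(6 + (15 + 13)) = sqrt(6 + 28) = sqrt(34))
z(w) = 4*w**2 (z(w) = (2*w)*(2*w) = 4*w**2)
sqrt(z(-37) + N(P(p, -3), -32)) = sqrt(4*(-37)**2 + sqrt(34)) = sqrt(4*1369 + sqrt(34)) = sqrt(5476 + sqrt(34))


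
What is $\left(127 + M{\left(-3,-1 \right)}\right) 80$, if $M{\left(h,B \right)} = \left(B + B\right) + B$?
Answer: $9920$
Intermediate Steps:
$M{\left(h,B \right)} = 3 B$ ($M{\left(h,B \right)} = 2 B + B = 3 B$)
$\left(127 + M{\left(-3,-1 \right)}\right) 80 = \left(127 + 3 \left(-1\right)\right) 80 = \left(127 - 3\right) 80 = 124 \cdot 80 = 9920$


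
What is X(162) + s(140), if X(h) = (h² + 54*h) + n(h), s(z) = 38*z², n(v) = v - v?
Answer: 779792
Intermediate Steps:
n(v) = 0
X(h) = h² + 54*h (X(h) = (h² + 54*h) + 0 = h² + 54*h)
X(162) + s(140) = 162*(54 + 162) + 38*140² = 162*216 + 38*19600 = 34992 + 744800 = 779792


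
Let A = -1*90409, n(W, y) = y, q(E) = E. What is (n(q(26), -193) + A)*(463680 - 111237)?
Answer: -31932040686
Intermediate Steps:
A = -90409
(n(q(26), -193) + A)*(463680 - 111237) = (-193 - 90409)*(463680 - 111237) = -90602*352443 = -31932040686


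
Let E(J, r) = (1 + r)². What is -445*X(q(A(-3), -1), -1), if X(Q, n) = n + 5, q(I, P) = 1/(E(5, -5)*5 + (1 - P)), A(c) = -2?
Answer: -1780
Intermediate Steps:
q(I, P) = 1/(81 - P) (q(I, P) = 1/((1 - 5)²*5 + (1 - P)) = 1/((-4)²*5 + (1 - P)) = 1/(16*5 + (1 - P)) = 1/(80 + (1 - P)) = 1/(81 - P))
X(Q, n) = 5 + n
-445*X(q(A(-3), -1), -1) = -445*(5 - 1) = -445*4 = -1780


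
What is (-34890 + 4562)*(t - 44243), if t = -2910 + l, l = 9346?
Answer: 1146610696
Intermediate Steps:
t = 6436 (t = -2910 + 9346 = 6436)
(-34890 + 4562)*(t - 44243) = (-34890 + 4562)*(6436 - 44243) = -30328*(-37807) = 1146610696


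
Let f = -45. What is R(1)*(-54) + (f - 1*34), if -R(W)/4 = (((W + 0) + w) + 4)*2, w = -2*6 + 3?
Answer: -1807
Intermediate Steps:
w = -9 (w = -12 + 3 = -9)
R(W) = 40 - 8*W (R(W) = -4*(((W + 0) - 9) + 4)*2 = -4*((W - 9) + 4)*2 = -4*((-9 + W) + 4)*2 = -4*(-5 + W)*2 = -4*(-10 + 2*W) = 40 - 8*W)
R(1)*(-54) + (f - 1*34) = (40 - 8*1)*(-54) + (-45 - 1*34) = (40 - 8)*(-54) + (-45 - 34) = 32*(-54) - 79 = -1728 - 79 = -1807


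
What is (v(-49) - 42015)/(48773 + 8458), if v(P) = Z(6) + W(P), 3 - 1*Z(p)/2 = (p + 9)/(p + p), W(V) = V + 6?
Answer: -84109/114462 ≈ -0.73482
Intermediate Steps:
W(V) = 6 + V
Z(p) = 6 - (9 + p)/p (Z(p) = 6 - 2*(p + 9)/(p + p) = 6 - 2*(9 + p)/(2*p) = 6 - 2*(9 + p)*1/(2*p) = 6 - (9 + p)/p)
v(P) = 19/2 + P (v(P) = (5 - 9/6) + (6 + P) = (5 - 9*⅙) + (6 + P) = (5 - 3/2) + (6 + P) = 7/2 + (6 + P) = 19/2 + P)
(v(-49) - 42015)/(48773 + 8458) = ((19/2 - 49) - 42015)/(48773 + 8458) = (-79/2 - 42015)/57231 = -84109/2*1/57231 = -84109/114462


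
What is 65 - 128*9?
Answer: -1087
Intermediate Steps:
65 - 128*9 = 65 - 1152 = -1087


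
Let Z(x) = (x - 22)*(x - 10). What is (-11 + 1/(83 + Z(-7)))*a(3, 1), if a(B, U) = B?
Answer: -6335/192 ≈ -32.995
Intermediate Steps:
Z(x) = (-22 + x)*(-10 + x)
(-11 + 1/(83 + Z(-7)))*a(3, 1) = (-11 + 1/(83 + (220 + (-7)² - 32*(-7))))*3 = (-11 + 1/(83 + (220 + 49 + 224)))*3 = (-11 + 1/(83 + 493))*3 = (-11 + 1/576)*3 = -6335/576*3 = -6335/192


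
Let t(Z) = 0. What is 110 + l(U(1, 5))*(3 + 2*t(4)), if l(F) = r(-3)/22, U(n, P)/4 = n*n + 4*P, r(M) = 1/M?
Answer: 2419/22 ≈ 109.95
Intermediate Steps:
U(n, P) = 4*n**2 + 16*P (U(n, P) = 4*(n*n + 4*P) = 4*(n**2 + 4*P) = 4*n**2 + 16*P)
l(F) = -1/66 (l(F) = 1/(-3*22) = -1/3*1/22 = -1/66)
110 + l(U(1, 5))*(3 + 2*t(4)) = 110 - (3 + 2*0)/66 = 110 - (3 + 0)/66 = 110 - 1/66*3 = 110 - 1/22 = 2419/22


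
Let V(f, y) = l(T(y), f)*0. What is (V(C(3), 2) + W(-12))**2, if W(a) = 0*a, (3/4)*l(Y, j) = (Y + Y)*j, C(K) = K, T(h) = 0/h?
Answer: 0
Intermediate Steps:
T(h) = 0
l(Y, j) = 8*Y*j/3 (l(Y, j) = 4*((Y + Y)*j)/3 = 4*((2*Y)*j)/3 = 4*(2*Y*j)/3 = 8*Y*j/3)
W(a) = 0
V(f, y) = 0 (V(f, y) = ((8/3)*0*f)*0 = 0*0 = 0)
(V(C(3), 2) + W(-12))**2 = (0 + 0)**2 = 0**2 = 0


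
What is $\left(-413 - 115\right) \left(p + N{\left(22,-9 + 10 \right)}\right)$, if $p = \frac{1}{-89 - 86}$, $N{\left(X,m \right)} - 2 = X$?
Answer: $- \frac{2217072}{175} \approx -12669.0$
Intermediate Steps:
$N{\left(X,m \right)} = 2 + X$
$p = - \frac{1}{175}$ ($p = \frac{1}{-175} = - \frac{1}{175} \approx -0.0057143$)
$\left(-413 - 115\right) \left(p + N{\left(22,-9 + 10 \right)}\right) = \left(-413 - 115\right) \left(- \frac{1}{175} + \left(2 + 22\right)\right) = - 528 \left(- \frac{1}{175} + 24\right) = \left(-528\right) \frac{4199}{175} = - \frac{2217072}{175}$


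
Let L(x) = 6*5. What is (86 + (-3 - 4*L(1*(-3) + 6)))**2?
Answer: 1369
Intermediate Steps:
L(x) = 30
(86 + (-3 - 4*L(1*(-3) + 6)))**2 = (86 + (-3 - 4*30))**2 = (86 + (-3 - 120))**2 = (86 - 123)**2 = (-37)**2 = 1369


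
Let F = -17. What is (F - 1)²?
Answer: 324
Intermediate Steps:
(F - 1)² = (-17 - 1)² = (-18)² = 324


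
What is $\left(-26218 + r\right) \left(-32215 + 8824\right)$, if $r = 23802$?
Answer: $56512656$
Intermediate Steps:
$\left(-26218 + r\right) \left(-32215 + 8824\right) = \left(-26218 + 23802\right) \left(-32215 + 8824\right) = \left(-2416\right) \left(-23391\right) = 56512656$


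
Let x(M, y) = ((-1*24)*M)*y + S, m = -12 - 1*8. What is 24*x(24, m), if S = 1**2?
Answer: 276504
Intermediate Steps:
S = 1
m = -20 (m = -12 - 8 = -20)
x(M, y) = 1 - 24*M*y (x(M, y) = ((-1*24)*M)*y + 1 = (-24*M)*y + 1 = -24*M*y + 1 = 1 - 24*M*y)
24*x(24, m) = 24*(1 - 24*24*(-20)) = 24*(1 + 11520) = 24*11521 = 276504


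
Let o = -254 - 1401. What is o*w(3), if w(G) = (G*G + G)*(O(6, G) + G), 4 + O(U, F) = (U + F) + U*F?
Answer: -516360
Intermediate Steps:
O(U, F) = -4 + F + U + F*U (O(U, F) = -4 + ((U + F) + U*F) = -4 + ((F + U) + F*U) = -4 + (F + U + F*U) = -4 + F + U + F*U)
w(G) = (2 + 8*G)*(G + G**2) (w(G) = (G*G + G)*((-4 + G + 6 + G*6) + G) = (G**2 + G)*((-4 + G + 6 + 6*G) + G) = (G + G**2)*((2 + 7*G) + G) = (G + G**2)*(2 + 8*G) = (2 + 8*G)*(G + G**2))
o = -1655
o*w(3) = -3310*3*(1 + 4*3**2 + 5*3) = -3310*3*(1 + 4*9 + 15) = -3310*3*(1 + 36 + 15) = -3310*3*52 = -1655*312 = -516360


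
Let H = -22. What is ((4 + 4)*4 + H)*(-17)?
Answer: -170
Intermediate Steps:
((4 + 4)*4 + H)*(-17) = ((4 + 4)*4 - 22)*(-17) = (8*4 - 22)*(-17) = (32 - 22)*(-17) = 10*(-17) = -170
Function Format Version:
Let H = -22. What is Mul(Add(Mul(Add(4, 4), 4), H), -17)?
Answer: -170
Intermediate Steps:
Mul(Add(Mul(Add(4, 4), 4), H), -17) = Mul(Add(Mul(Add(4, 4), 4), -22), -17) = Mul(Add(Mul(8, 4), -22), -17) = Mul(Add(32, -22), -17) = Mul(10, -17) = -170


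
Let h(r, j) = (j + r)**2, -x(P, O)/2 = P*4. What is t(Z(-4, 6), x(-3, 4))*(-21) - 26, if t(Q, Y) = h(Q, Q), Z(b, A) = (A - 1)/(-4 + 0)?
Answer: -629/4 ≈ -157.25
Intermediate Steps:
x(P, O) = -8*P (x(P, O) = -2*P*4 = -8*P)
Z(b, A) = 1/4 - A/4 (Z(b, A) = (-1 + A)/(-4) = (-1 + A)*(-1/4) = 1/4 - A/4)
t(Q, Y) = 4*Q**2 (t(Q, Y) = (Q + Q)**2 = (2*Q)**2 = 4*Q**2)
t(Z(-4, 6), x(-3, 4))*(-21) - 26 = (4*(1/4 - 1/4*6)**2)*(-21) - 26 = (4*(1/4 - 3/2)**2)*(-21) - 26 = (4*(-5/4)**2)*(-21) - 26 = (4*(25/16))*(-21) - 26 = (25/4)*(-21) - 26 = -525/4 - 26 = -629/4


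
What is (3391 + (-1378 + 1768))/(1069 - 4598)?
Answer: -3781/3529 ≈ -1.0714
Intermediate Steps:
(3391 + (-1378 + 1768))/(1069 - 4598) = (3391 + 390)/(-3529) = 3781*(-1/3529) = -3781/3529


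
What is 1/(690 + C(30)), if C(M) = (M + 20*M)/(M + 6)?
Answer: 2/1415 ≈ 0.0014134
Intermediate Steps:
C(M) = 21*M/(6 + M) (C(M) = (21*M)/(6 + M) = 21*M/(6 + M))
1/(690 + C(30)) = 1/(690 + 21*30/(6 + 30)) = 1/(690 + 21*30/36) = 1/(690 + 21*30*(1/36)) = 1/(690 + 35/2) = 1/(1415/2) = 2/1415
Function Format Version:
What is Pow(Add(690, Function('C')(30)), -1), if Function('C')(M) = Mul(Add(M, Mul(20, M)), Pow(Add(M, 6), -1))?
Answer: Rational(2, 1415) ≈ 0.0014134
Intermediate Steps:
Function('C')(M) = Mul(21, M, Pow(Add(6, M), -1)) (Function('C')(M) = Mul(Mul(21, M), Pow(Add(6, M), -1)) = Mul(21, M, Pow(Add(6, M), -1)))
Pow(Add(690, Function('C')(30)), -1) = Pow(Add(690, Mul(21, 30, Pow(Add(6, 30), -1))), -1) = Pow(Add(690, Mul(21, 30, Pow(36, -1))), -1) = Pow(Add(690, Mul(21, 30, Rational(1, 36))), -1) = Pow(Add(690, Rational(35, 2)), -1) = Pow(Rational(1415, 2), -1) = Rational(2, 1415)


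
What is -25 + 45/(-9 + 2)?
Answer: -220/7 ≈ -31.429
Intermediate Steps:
-25 + 45/(-9 + 2) = -25 + 45/(-7) = -25 - ⅐*45 = -25 - 45/7 = -220/7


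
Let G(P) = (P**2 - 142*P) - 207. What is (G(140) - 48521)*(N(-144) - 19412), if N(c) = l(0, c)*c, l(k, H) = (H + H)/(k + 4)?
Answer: 443228352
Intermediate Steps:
l(k, H) = 2*H/(4 + k) (l(k, H) = (2*H)/(4 + k) = 2*H/(4 + k))
G(P) = -207 + P**2 - 142*P
N(c) = c**2/2 (N(c) = (2*c/(4 + 0))*c = (2*c/4)*c = (2*c*(1/4))*c = (c/2)*c = c**2/2)
(G(140) - 48521)*(N(-144) - 19412) = ((-207 + 140**2 - 142*140) - 48521)*((1/2)*(-144)**2 - 19412) = ((-207 + 19600 - 19880) - 48521)*((1/2)*20736 - 19412) = (-487 - 48521)*(10368 - 19412) = -49008*(-9044) = 443228352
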